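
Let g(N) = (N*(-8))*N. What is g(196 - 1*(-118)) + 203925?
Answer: -584843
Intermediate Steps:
g(N) = -8*N**2 (g(N) = (-8*N)*N = -8*N**2)
g(196 - 1*(-118)) + 203925 = -8*(196 - 1*(-118))**2 + 203925 = -8*(196 + 118)**2 + 203925 = -8*314**2 + 203925 = -8*98596 + 203925 = -788768 + 203925 = -584843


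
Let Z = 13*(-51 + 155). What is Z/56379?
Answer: 1352/56379 ≈ 0.023981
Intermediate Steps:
Z = 1352 (Z = 13*104 = 1352)
Z/56379 = 1352/56379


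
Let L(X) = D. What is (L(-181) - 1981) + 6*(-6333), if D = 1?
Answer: -39978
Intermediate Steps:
L(X) = 1
(L(-181) - 1981) + 6*(-6333) = (1 - 1981) + 6*(-6333) = -1980 - 37998 = -39978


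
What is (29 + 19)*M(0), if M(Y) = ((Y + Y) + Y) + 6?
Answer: 288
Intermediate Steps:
M(Y) = 6 + 3*Y (M(Y) = (2*Y + Y) + 6 = 3*Y + 6 = 6 + 3*Y)
(29 + 19)*M(0) = (29 + 19)*(6 + 3*0) = 48*(6 + 0) = 48*6 = 288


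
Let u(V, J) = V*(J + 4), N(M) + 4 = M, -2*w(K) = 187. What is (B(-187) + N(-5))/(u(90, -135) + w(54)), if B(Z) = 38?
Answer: -58/23767 ≈ -0.0024404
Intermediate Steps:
w(K) = -187/2 (w(K) = -1/2*187 = -187/2)
N(M) = -4 + M
u(V, J) = V*(4 + J)
(B(-187) + N(-5))/(u(90, -135) + w(54)) = (38 + (-4 - 5))/(90*(4 - 135) - 187/2) = (38 - 9)/(90*(-131) - 187/2) = 29/(-11790 - 187/2) = 29/(-23767/2) = 29*(-2/23767) = -58/23767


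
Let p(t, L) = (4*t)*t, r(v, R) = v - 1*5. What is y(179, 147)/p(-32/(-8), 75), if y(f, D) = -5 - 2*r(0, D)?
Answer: 5/64 ≈ 0.078125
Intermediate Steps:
r(v, R) = -5 + v (r(v, R) = v - 5 = -5 + v)
y(f, D) = 5 (y(f, D) = -5 - 2*(-5 + 0) = -5 - 2*(-5) = -5 + 10 = 5)
p(t, L) = 4*t**2
y(179, 147)/p(-32/(-8), 75) = 5/((4*(-32/(-8))**2)) = 5/((4*(-32*(-1/8))**2)) = 5/((4*4**2)) = 5/((4*16)) = 5/64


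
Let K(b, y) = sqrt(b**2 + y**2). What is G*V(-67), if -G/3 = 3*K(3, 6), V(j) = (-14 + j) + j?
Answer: 3996*sqrt(5) ≈ 8935.3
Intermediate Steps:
V(j) = -14 + 2*j
G = -27*sqrt(5) (G = -9*sqrt(3**2 + 6**2) = -9*sqrt(9 + 36) = -9*sqrt(45) = -9*3*sqrt(5) = -27*sqrt(5) ≈ -60.374)
G*V(-67) = (-27*sqrt(5))*(-14 + 2*(-67)) = (-27*sqrt(5))*(-14 - 134) = -27*sqrt(5)*(-148) = 3996*sqrt(5)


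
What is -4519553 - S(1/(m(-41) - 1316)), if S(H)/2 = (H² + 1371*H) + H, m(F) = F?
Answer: -8322522628691/1841449 ≈ -4.5196e+6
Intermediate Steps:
S(H) = 2*H² + 2744*H (S(H) = 2*((H² + 1371*H) + H) = 2*(H² + 1372*H) = 2*H² + 2744*H)
-4519553 - S(1/(m(-41) - 1316)) = -4519553 - 2*(1372 + 1/(-41 - 1316))/(-41 - 1316) = -4519553 - 2*(1372 + 1/(-1357))/(-1357) = -4519553 - 2*(-1)*(1372 - 1/1357)/1357 = -4519553 - 2*(-1)*1861803/(1357*1357) = -4519553 - 1*(-3723606/1841449) = -4519553 + 3723606/1841449 = -8322522628691/1841449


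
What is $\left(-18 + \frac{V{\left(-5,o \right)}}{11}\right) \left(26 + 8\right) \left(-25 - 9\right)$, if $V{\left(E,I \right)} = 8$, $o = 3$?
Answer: $\frac{219640}{11} \approx 19967.0$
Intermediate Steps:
$\left(-18 + \frac{V{\left(-5,o \right)}}{11}\right) \left(26 + 8\right) \left(-25 - 9\right) = \left(-18 + \frac{8}{11}\right) \left(26 + 8\right) \left(-25 - 9\right) = \left(-18 + 8 \cdot \frac{1}{11}\right) 34 \left(-34\right) = \left(-18 + \frac{8}{11}\right) \left(-1156\right) = \left(- \frac{190}{11}\right) \left(-1156\right) = \frac{219640}{11}$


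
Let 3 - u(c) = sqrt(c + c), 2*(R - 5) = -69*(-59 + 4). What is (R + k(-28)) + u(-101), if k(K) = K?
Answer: 3755/2 - I*sqrt(202) ≈ 1877.5 - 14.213*I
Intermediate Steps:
R = 3805/2 (R = 5 + (-69*(-59 + 4))/2 = 5 + (-69*(-55))/2 = 5 + (1/2)*3795 = 5 + 3795/2 = 3805/2 ≈ 1902.5)
u(c) = 3 - sqrt(2)*sqrt(c) (u(c) = 3 - sqrt(c + c) = 3 - sqrt(2*c) = 3 - sqrt(2)*sqrt(c))
(R + k(-28)) + u(-101) = (3805/2 - 28) + (3 - sqrt(2)*sqrt(-101)) = 3749/2 + (3 - sqrt(2)*I*sqrt(101)) = 3749/2 + (3 - I*sqrt(202)) = 3755/2 - I*sqrt(202)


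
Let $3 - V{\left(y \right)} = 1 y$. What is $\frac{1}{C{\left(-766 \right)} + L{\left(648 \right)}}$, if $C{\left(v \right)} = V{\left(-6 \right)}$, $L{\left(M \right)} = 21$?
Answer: $\frac{1}{30} \approx 0.033333$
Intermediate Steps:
$V{\left(y \right)} = 3 - y$ ($V{\left(y \right)} = 3 - 1 y = 3 - y$)
$C{\left(v \right)} = 9$ ($C{\left(v \right)} = 3 - -6 = 3 + 6 = 9$)
$\frac{1}{C{\left(-766 \right)} + L{\left(648 \right)}} = \frac{1}{9 + 21} = \frac{1}{30}$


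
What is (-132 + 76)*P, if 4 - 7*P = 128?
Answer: 992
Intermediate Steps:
P = -124/7 (P = 4/7 - ⅐*128 = 4/7 - 128/7 = -124/7 ≈ -17.714)
(-132 + 76)*P = (-132 + 76)*(-124/7) = -56*(-124/7) = 992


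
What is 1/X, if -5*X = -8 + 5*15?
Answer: -5/67 ≈ -0.074627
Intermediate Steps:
X = -67/5 (X = -(-8 + 5*15)/5 = -(-8 + 75)/5 = -⅕*67 = -67/5 ≈ -13.400)
1/X = 1/(-67/5) = -5/67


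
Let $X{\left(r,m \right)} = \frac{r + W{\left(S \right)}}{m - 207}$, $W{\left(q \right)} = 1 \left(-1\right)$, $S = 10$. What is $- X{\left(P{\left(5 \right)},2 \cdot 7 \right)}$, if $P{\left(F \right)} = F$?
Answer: $\frac{4}{193} \approx 0.020725$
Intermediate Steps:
$W{\left(q \right)} = -1$
$X{\left(r,m \right)} = \frac{-1 + r}{-207 + m}$ ($X{\left(r,m \right)} = \frac{r - 1}{m - 207} = \frac{-1 + r}{-207 + m}$)
$- X{\left(P{\left(5 \right)},2 \cdot 7 \right)} = - \frac{-1 + 5}{-207 + 2 \cdot 7} = - \frac{4}{-207 + 14} = - \frac{4}{-193} = - \frac{\left(-1\right) 4}{193} = \left(-1\right) \left(- \frac{4}{193}\right) = \frac{4}{193}$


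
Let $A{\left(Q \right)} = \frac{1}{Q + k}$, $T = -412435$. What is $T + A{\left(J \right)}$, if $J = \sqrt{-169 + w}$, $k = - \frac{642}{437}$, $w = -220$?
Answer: $- \frac{30808525651229}{74699105} - \frac{190969 i \sqrt{389}}{74699105} \approx -4.1244 \cdot 10^{5} - 0.050422 i$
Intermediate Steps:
$k = - \frac{642}{437}$ ($k = \left(-642\right) \frac{1}{437} = - \frac{642}{437} \approx -1.4691$)
$J = i \sqrt{389}$ ($J = \sqrt{-169 - 220} = \sqrt{-389} = i \sqrt{389} \approx 19.723 i$)
$A{\left(Q \right)} = \frac{1}{- \frac{642}{437} + Q}$ ($A{\left(Q \right)} = \frac{1}{Q - \frac{642}{437}} = \frac{1}{- \frac{642}{437} + Q}$)
$T + A{\left(J \right)} = -412435 + \frac{437}{-642 + 437 i \sqrt{389}}$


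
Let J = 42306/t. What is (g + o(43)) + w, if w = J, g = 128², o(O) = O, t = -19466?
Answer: 159862838/9733 ≈ 16425.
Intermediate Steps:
g = 16384
J = -21153/9733 (J = 42306/(-19466) = 42306*(-1/19466) = -21153/9733 ≈ -2.1733)
w = -21153/9733 ≈ -2.1733
(g + o(43)) + w = (16384 + 43) - 21153/9733 = 16427 - 21153/9733 = 159862838/9733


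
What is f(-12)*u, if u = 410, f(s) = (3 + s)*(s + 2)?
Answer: 36900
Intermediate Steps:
f(s) = (2 + s)*(3 + s) (f(s) = (3 + s)*(2 + s) = (2 + s)*(3 + s))
f(-12)*u = (6 + (-12)**2 + 5*(-12))*410 = (6 + 144 - 60)*410 = 90*410 = 36900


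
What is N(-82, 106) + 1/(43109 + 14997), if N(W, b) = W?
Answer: -4764691/58106 ≈ -82.000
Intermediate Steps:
N(-82, 106) + 1/(43109 + 14997) = -82 + 1/(43109 + 14997) = -82 + 1/58106 = -4764691/58106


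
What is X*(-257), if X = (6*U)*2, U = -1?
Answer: 3084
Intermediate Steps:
X = -12 (X = (6*(-1))*2 = -6*2 = -12)
X*(-257) = -12*(-257) = 3084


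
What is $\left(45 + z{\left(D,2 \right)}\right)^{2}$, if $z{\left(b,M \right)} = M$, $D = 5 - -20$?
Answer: $2209$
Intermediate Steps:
$D = 25$ ($D = 5 + 20 = 25$)
$\left(45 + z{\left(D,2 \right)}\right)^{2} = \left(45 + 2\right)^{2} = 47^{2} = 2209$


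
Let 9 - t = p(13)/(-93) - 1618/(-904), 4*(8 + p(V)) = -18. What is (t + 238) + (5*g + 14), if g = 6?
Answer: 12151589/42036 ≈ 289.08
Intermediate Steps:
p(V) = -25/2 (p(V) = -8 + (1/4)*(-18) = -8 - 9/2 = -25/2)
t = 297437/42036 (t = 9 - (-25/2/(-93) - 1618/(-904)) = 9 - (-25/2*(-1/93) - 1618*(-1/904)) = 9 - (25/186 + 809/452) = 9 - 1*80887/42036 = 9 - 80887/42036 = 297437/42036 ≈ 7.0758)
(t + 238) + (5*g + 14) = (297437/42036 + 238) + (5*6 + 14) = 10302005/42036 + (30 + 14) = 10302005/42036 + 44 = 12151589/42036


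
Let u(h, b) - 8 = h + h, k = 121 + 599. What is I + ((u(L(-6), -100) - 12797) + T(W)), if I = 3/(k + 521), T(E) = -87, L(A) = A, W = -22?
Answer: -15994005/1241 ≈ -12888.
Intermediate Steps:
k = 720
u(h, b) = 8 + 2*h (u(h, b) = 8 + (h + h) = 8 + 2*h)
I = 3/1241 (I = 3/(720 + 521) = 3/1241 ≈ 0.0024174)
I + ((u(L(-6), -100) - 12797) + T(W)) = 3/1241 + (((8 + 2*(-6)) - 12797) - 87) = 3/1241 + (((8 - 12) - 12797) - 87) = 3/1241 + ((-4 - 12797) - 87) = 3/1241 + (-12801 - 87) = 3/1241 - 12888 = -15994005/1241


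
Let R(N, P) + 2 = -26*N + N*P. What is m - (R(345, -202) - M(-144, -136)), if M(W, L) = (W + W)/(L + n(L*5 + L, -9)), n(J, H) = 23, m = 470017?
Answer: 62001015/113 ≈ 5.4868e+5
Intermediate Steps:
M(W, L) = 2*W/(23 + L) (M(W, L) = (W + W)/(L + 23) = (2*W)/(23 + L) = 2*W/(23 + L))
R(N, P) = -2 - 26*N + N*P (R(N, P) = -2 + (-26*N + N*P) = -2 - 26*N + N*P)
m - (R(345, -202) - M(-144, -136)) = 470017 - ((-2 - 26*345 + 345*(-202)) - 2*(-144)/(23 - 136)) = 470017 - ((-2 - 8970 - 69690) - 2*(-144)/(-113)) = 470017 - (-78662 - 2*(-144)*(-1)/113) = 470017 - (-78662 - 1*288/113) = 470017 - (-78662 - 288/113) = 470017 - 1*(-8889094/113) = 470017 + 8889094/113 = 62001015/113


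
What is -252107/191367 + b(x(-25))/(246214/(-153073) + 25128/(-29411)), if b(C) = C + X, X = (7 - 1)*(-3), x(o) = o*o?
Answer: -525750081787203193/2121842524233366 ≈ -247.78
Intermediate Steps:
x(o) = o²
X = -18 (X = 6*(-3) = -18)
b(C) = -18 + C (b(C) = C - 18 = -18 + C)
-252107/191367 + b(x(-25))/(246214/(-153073) + 25128/(-29411)) = -252107/191367 + (-18 + (-25)²)/(246214/(-153073) + 25128/(-29411)) = -252107*1/191367 + (-18 + 625)/(246214*(-1/153073) + 25128*(-1/29411)) = -252107/191367 + 607/(-246214/153073 - 25128/29411) = -252107/191367 + 607/(-11087818298/4502030003) = -252107/191367 + 607*(-4502030003/11087818298) = -252107/191367 - 2732732211821/11087818298 = -525750081787203193/2121842524233366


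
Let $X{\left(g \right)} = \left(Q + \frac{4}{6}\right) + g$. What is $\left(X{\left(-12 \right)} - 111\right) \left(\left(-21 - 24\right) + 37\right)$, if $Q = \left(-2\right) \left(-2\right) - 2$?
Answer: $\frac{2888}{3} \approx 962.67$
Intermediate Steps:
$Q = 2$ ($Q = 4 - 2 = 2$)
$X{\left(g \right)} = \frac{8}{3} + g$ ($X{\left(g \right)} = \left(2 + \frac{4}{6}\right) + g = \left(2 + 4 \cdot \frac{1}{6}\right) + g = \left(2 + \frac{2}{3}\right) + g = \frac{8}{3} + g$)
$\left(X{\left(-12 \right)} - 111\right) \left(\left(-21 - 24\right) + 37\right) = \left(\left(\frac{8}{3} - 12\right) - 111\right) \left(\left(-21 - 24\right) + 37\right) = \left(- \frac{28}{3} - 111\right) \left(-45 + 37\right) = \left(- \frac{361}{3}\right) \left(-8\right) = \frac{2888}{3}$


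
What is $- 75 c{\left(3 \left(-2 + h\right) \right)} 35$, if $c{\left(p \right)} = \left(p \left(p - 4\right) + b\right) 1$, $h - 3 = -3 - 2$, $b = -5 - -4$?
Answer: $-501375$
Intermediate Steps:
$b = -1$ ($b = -5 + 4 = -1$)
$h = -2$ ($h = 3 - 5 = -2$)
$c{\left(p \right)} = -1 + p \left(-4 + p\right)$ ($c{\left(p \right)} = \left(p \left(p - 4\right) - 1\right) 1 = \left(p \left(-4 + p\right) - 1\right) 1 = \left(-1 + p \left(-4 + p\right)\right) 1 = -1 + p \left(-4 + p\right)$)
$- 75 c{\left(3 \left(-2 + h\right) \right)} 35 = - 75 \left(-1 + \left(3 \left(-2 - 2\right)\right)^{2} - 4 \cdot 3 \left(-2 - 2\right)\right) 35 = - 75 \left(-1 + \left(3 \left(-4\right)\right)^{2} - 4 \cdot 3 \left(-4\right)\right) 35 = - 75 \left(-1 + \left(-12\right)^{2} - -48\right) 35 = - 75 \left(-1 + 144 + 48\right) 35 = \left(-75\right) 191 \cdot 35 = \left(-14325\right) 35 = -501375$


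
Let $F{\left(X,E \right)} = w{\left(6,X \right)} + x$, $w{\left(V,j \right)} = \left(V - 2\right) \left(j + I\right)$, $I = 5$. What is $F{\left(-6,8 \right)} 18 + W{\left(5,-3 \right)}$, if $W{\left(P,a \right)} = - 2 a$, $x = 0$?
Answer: $-66$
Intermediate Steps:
$w{\left(V,j \right)} = \left(-2 + V\right) \left(5 + j\right)$ ($w{\left(V,j \right)} = \left(V - 2\right) \left(j + 5\right) = \left(-2 + V\right) \left(5 + j\right)$)
$F{\left(X,E \right)} = 20 + 4 X$ ($F{\left(X,E \right)} = \left(-10 - 2 X + 5 \cdot 6 + 6 X\right) + 0 = \left(-10 - 2 X + 30 + 6 X\right) + 0 = \left(20 + 4 X\right) + 0 = 20 + 4 X$)
$F{\left(-6,8 \right)} 18 + W{\left(5,-3 \right)} = \left(20 + 4 \left(-6\right)\right) 18 - -6 = \left(20 - 24\right) 18 + 6 = \left(-4\right) 18 + 6 = -72 + 6 = -66$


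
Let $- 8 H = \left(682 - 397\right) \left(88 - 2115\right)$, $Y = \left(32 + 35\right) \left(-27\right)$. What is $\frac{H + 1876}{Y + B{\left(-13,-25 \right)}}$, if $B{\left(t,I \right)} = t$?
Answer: $- \frac{592703}{14576} \approx -40.663$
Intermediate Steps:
$Y = -1809$ ($Y = 67 \left(-27\right) = -1809$)
$H = \frac{577695}{8}$ ($H = - \frac{\left(682 - 397\right) \left(88 - 2115\right)}{8} = - \frac{285 \left(-2027\right)}{8} = \left(- \frac{1}{8}\right) \left(-577695\right) = \frac{577695}{8} \approx 72212.0$)
$\frac{H + 1876}{Y + B{\left(-13,-25 \right)}} = \frac{\frac{577695}{8} + 1876}{-1809 - 13} = \frac{592703}{8 \left(-1822\right)} = \frac{592703}{8} \left(- \frac{1}{1822}\right) = - \frac{592703}{14576}$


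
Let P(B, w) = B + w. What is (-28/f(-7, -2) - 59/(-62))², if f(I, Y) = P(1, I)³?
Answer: 819025/700569 ≈ 1.1691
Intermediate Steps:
f(I, Y) = (1 + I)³
(-28/f(-7, -2) - 59/(-62))² = (-28/(1 - 7)³ - 59/(-62))² = (-28/((-6)³) - 59*(-1/62))² = (-28/(-216) + 59/62)² = (-28*(-1/216) + 59/62)² = (7/54 + 59/62)² = (905/837)² = 819025/700569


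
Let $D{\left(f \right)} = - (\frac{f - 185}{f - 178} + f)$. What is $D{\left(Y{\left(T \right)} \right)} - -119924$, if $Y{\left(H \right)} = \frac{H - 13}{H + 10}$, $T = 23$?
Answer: $\frac{23206473313}{193512} \approx 1.1992 \cdot 10^{5}$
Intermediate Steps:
$Y{\left(H \right)} = \frac{-13 + H}{10 + H}$
$D{\left(f \right)} = - f - \frac{-185 + f}{-178 + f}$ ($D{\left(f \right)} = - (\frac{-185 + f}{-178 + f} + f) = - (f + \frac{-185 + f}{-178 + f}) = - f - \frac{-185 + f}{-178 + f}$)
$D{\left(Y{\left(T \right)} \right)} - -119924 = \frac{185 - \left(\frac{-13 + 23}{10 + 23}\right)^{2} + 177 \frac{-13 + 23}{10 + 23}}{-178 + \frac{-13 + 23}{10 + 23}} - -119924 = \frac{185 - \left(\frac{1}{33} \cdot 10\right)^{2} + 177 \cdot \frac{1}{33} \cdot 10}{-178 + \frac{1}{33} \cdot 10} + 119924 = \frac{185 - \left(\frac{10}{33}\right)^{2} + 177 \cdot \frac{10}{33}}{-178 + \frac{10}{33}} + 119924 = \frac{185 - \frac{100}{1089} + \frac{590}{11}}{- \frac{5864}{33}} + 119924 = - \frac{33 \left(185 - \frac{100}{1089} + \frac{590}{11}\right)}{5864} + 119924 = \left(- \frac{33}{5864}\right) \frac{259775}{1089} + 119924 = - \frac{259775}{193512} + 119924 = \frac{23206473313}{193512}$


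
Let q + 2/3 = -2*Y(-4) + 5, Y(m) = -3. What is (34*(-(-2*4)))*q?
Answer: 8432/3 ≈ 2810.7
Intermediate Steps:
q = 31/3 (q = -⅔ + (-2*(-3) + 5) = -⅔ + (6 + 5) = -⅔ + 11 = 31/3 ≈ 10.333)
(34*(-(-2*4)))*q = (34*(-(-2*4)))*(31/3) = (34*(-(-8)))*(31/3) = (34*(-1*(-8)))*(31/3) = (34*8)*(31/3) = 272*(31/3) = 8432/3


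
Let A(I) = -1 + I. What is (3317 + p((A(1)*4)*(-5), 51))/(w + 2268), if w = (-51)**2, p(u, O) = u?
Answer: 3317/4869 ≈ 0.68125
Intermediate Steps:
w = 2601
(3317 + p((A(1)*4)*(-5), 51))/(w + 2268) = (3317 + ((-1 + 1)*4)*(-5))/(2601 + 2268) = (3317 + (0*4)*(-5))/4869 = (3317 + 0*(-5))*(1/4869) = (3317 + 0)*(1/4869) = 3317*(1/4869) = 3317/4869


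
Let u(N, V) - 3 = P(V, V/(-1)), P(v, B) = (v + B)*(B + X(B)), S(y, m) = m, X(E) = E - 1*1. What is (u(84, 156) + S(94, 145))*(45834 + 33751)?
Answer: 11778580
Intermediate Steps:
X(E) = -1 + E (X(E) = E - 1 = -1 + E)
P(v, B) = (-1 + 2*B)*(B + v) (P(v, B) = (v + B)*(B + (-1 + B)) = (B + v)*(-1 + 2*B) = (-1 + 2*B)*(B + v))
u(N, V) = 3 (u(N, V) = 3 + (-V/(-1) - V + 2*(V/(-1))² + 2*(V/(-1))*V) = 3 + (-V*(-1) - V + 2*(V*(-1))² + 2*(V*(-1))*V) = 3 + (-(-1)*V - V + 2*(-V)² + 2*(-V)*V) = 3 + (V - V + 2*V² - 2*V²) = 3 + 0 = 3)
(u(84, 156) + S(94, 145))*(45834 + 33751) = (3 + 145)*(45834 + 33751) = 148*79585 = 11778580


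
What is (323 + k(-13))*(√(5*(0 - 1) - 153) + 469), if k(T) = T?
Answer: 145390 + 310*I*√158 ≈ 1.4539e+5 + 3896.6*I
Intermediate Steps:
(323 + k(-13))*(√(5*(0 - 1) - 153) + 469) = (323 - 13)*(√(5*(0 - 1) - 153) + 469) = 310*(√(5*(-1) - 153) + 469) = 310*(√(-5 - 153) + 469) = 310*(√(-158) + 469) = 310*(I*√158 + 469) = 310*(469 + I*√158) = 145390 + 310*I*√158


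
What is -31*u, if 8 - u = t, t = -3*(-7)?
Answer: 403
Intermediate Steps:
t = 21
u = -13 (u = 8 - 1*21 = 8 - 21 = -13)
-31*u = -31*(-13) = 403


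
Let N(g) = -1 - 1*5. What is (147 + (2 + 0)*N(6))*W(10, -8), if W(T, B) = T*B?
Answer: -10800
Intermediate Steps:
N(g) = -6 (N(g) = -1 - 5 = -6)
W(T, B) = B*T
(147 + (2 + 0)*N(6))*W(10, -8) = (147 + (2 + 0)*(-6))*(-8*10) = (147 + 2*(-6))*(-80) = (147 - 12)*(-80) = 135*(-80) = -10800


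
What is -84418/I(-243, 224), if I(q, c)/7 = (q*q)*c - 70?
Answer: -42209/46294171 ≈ -0.00091176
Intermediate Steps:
I(q, c) = -490 + 7*c*q² (I(q, c) = 7*((q*q)*c - 70) = 7*(q²*c - 70) = 7*(c*q² - 70) = 7*(-70 + c*q²) = -490 + 7*c*q²)
-84418/I(-243, 224) = -84418/(-490 + 7*224*(-243)²) = -84418/(-490 + 7*224*59049) = -84418/(-490 + 92588832) = -84418/92588342 = -84418*1/92588342 = -42209/46294171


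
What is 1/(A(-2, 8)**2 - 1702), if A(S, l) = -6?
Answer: -1/1666 ≈ -0.00060024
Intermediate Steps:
1/(A(-2, 8)**2 - 1702) = 1/((-6)**2 - 1702) = 1/(36 - 1702) = 1/(-1666) = -1/1666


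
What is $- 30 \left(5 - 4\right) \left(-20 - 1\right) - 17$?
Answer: $613$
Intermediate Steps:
$- 30 \left(5 - 4\right) \left(-20 - 1\right) - 17 = - 30 \cdot 1 \left(-21\right) - 17 = \left(-30\right) \left(-21\right) - 17 = 630 - 17 = 613$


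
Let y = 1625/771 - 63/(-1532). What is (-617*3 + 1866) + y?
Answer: 20255653/1181172 ≈ 17.149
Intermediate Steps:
y = 2538073/1181172 (y = 1625*(1/771) - 63*(-1/1532) = 1625/771 + 63/1532 = 2538073/1181172 ≈ 2.1488)
(-617*3 + 1866) + y = (-617*3 + 1866) + 2538073/1181172 = (-1851 + 1866) + 2538073/1181172 = 15 + 2538073/1181172 = 20255653/1181172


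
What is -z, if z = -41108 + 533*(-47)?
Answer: 66159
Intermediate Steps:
z = -66159 (z = -41108 - 25051 = -66159)
-z = -1*(-66159) = 66159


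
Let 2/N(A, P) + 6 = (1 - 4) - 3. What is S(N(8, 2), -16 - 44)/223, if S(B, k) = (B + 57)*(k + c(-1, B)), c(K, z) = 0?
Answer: -3410/223 ≈ -15.291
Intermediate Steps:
N(A, P) = -⅙ (N(A, P) = 2/(-6 + ((1 - 4) - 3)) = 2/(-6 + (-3 - 3)) = 2/(-6 - 6) = 2/(-12) = 2*(-1/12) = -⅙)
S(B, k) = k*(57 + B) (S(B, k) = (B + 57)*(k + 0) = (57 + B)*k = k*(57 + B))
S(N(8, 2), -16 - 44)/223 = ((-16 - 44)*(57 - ⅙))/223 = -60*341/6*(1/223) = -3410*1/223 = -3410/223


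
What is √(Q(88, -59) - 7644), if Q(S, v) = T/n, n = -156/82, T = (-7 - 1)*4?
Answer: 2*I*√2900235/39 ≈ 87.334*I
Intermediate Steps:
T = -32 (T = -8*4 = -32)
n = -78/41 (n = -156*1/82 = -78/41 ≈ -1.9024)
Q(S, v) = 656/39 (Q(S, v) = -32/(-78/41) = -32*(-41/78) = 656/39)
√(Q(88, -59) - 7644) = √(656/39 - 7644) = √(-297460/39) = 2*I*√2900235/39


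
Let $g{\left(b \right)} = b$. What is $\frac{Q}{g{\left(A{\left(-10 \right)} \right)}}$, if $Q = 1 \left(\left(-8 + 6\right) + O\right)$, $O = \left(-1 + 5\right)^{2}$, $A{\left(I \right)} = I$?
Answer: $- \frac{7}{5} \approx -1.4$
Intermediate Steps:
$O = 16$ ($O = 4^{2} = 16$)
$Q = 14$ ($Q = 1 \left(\left(-8 + 6\right) + 16\right) = 1 \left(-2 + 16\right) = 1 \cdot 14 = 14$)
$\frac{Q}{g{\left(A{\left(-10 \right)} \right)}} = \frac{14}{-10} = 14 \left(- \frac{1}{10}\right) = - \frac{7}{5}$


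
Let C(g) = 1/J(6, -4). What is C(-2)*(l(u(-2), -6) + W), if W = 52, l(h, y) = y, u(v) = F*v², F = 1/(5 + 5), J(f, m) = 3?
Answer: 46/3 ≈ 15.333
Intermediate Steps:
C(g) = ⅓ (C(g) = 1/3 = ⅓)
F = ⅒ (F = 1/10 = ⅒ ≈ 0.10000)
u(v) = v²/10
C(-2)*(l(u(-2), -6) + W) = (-6 + 52)/3 = (⅓)*46 = 46/3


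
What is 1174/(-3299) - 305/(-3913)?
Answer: -3587667/12908987 ≈ -0.27792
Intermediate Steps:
1174/(-3299) - 305/(-3913) = 1174*(-1/3299) - 305*(-1/3913) = -1174/3299 + 305/3913 = -3587667/12908987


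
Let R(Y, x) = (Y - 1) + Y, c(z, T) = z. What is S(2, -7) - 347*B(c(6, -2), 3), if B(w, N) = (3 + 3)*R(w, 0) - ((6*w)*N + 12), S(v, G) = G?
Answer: 18731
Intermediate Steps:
R(Y, x) = -1 + 2*Y (R(Y, x) = (-1 + Y) + Y = -1 + 2*Y)
B(w, N) = -18 + 12*w - 6*N*w (B(w, N) = (3 + 3)*(-1 + 2*w) - ((6*w)*N + 12) = 6*(-1 + 2*w) - (6*N*w + 12) = (-6 + 12*w) - (12 + 6*N*w) = (-6 + 12*w) + (-12 - 6*N*w) = -18 + 12*w - 6*N*w)
S(2, -7) - 347*B(c(6, -2), 3) = -7 - 347*(-18 + 12*6 - 6*3*6) = -7 - 347*(-18 + 72 - 108) = -7 - 347*(-54) = -7 + 18738 = 18731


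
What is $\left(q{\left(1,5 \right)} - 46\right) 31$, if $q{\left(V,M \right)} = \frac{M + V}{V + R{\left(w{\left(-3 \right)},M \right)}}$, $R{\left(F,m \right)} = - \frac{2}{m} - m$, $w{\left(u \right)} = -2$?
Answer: $- \frac{16151}{11} \approx -1468.3$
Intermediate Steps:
$R{\left(F,m \right)} = - m - \frac{2}{m}$
$q{\left(V,M \right)} = \frac{M + V}{V - M - \frac{2}{M}}$ ($q{\left(V,M \right)} = \frac{M + V}{V - \left(M + \frac{2}{M}\right)} = \frac{M + V}{V - M - \frac{2}{M}}$)
$\left(q{\left(1,5 \right)} - 46\right) 31 = \left(\left(-1\right) 5 \frac{1}{2 + 5 \left(5 - 1\right)} \left(5 + 1\right) - 46\right) 31 = \left(\left(-1\right) 5 \frac{1}{2 + 5 \left(5 - 1\right)} 6 - 46\right) 31 = \left(\left(-1\right) 5 \frac{1}{2 + 5 \cdot 4} \cdot 6 - 46\right) 31 = \left(\left(-1\right) 5 \frac{1}{2 + 20} \cdot 6 - 46\right) 31 = \left(\left(-1\right) 5 \cdot \frac{1}{22} \cdot 6 - 46\right) 31 = \left(- \frac{15}{11} - 46\right) 31 = \left(- \frac{521}{11}\right) 31 = - \frac{16151}{11}$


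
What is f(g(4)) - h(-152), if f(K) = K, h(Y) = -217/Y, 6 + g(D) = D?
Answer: -521/152 ≈ -3.4276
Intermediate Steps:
g(D) = -6 + D
f(g(4)) - h(-152) = (-6 + 4) - (-217)/(-152) = -2 - (-217)*(-1)/152 = -2 - 1*217/152 = -2 - 217/152 = -521/152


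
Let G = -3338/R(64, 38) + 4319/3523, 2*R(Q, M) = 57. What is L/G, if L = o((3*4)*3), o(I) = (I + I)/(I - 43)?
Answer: 14458392/162913555 ≈ 0.088749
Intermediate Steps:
o(I) = 2*I/(-43 + I) (o(I) = (2*I)/(-43 + I) = 2*I/(-43 + I))
R(Q, M) = 57/2 (R(Q, M) = (½)*57 = 57/2)
L = -72/7 (L = 2*((3*4)*3)/(-43 + (3*4)*3) = 2*(12*3)/(-43 + 12*3) = 2*36/(-43 + 36) = 2*36/(-7) = 2*36*(-⅐) = -72/7 ≈ -10.286)
G = -23273365/200811 (G = -3338/57/2 + 4319/3523 = -3338*2/57 + 4319*(1/3523) = -6676/57 + 4319/3523 = -23273365/200811 ≈ -115.90)
L/G = -72/(7*(-23273365/200811)) = -72/7*(-200811/23273365) = 14458392/162913555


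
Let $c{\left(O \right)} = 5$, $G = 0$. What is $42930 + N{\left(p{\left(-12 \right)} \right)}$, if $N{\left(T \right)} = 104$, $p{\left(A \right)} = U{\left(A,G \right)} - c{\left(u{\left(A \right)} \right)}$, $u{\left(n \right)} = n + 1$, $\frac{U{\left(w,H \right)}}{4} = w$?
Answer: $43034$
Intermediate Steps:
$U{\left(w,H \right)} = 4 w$
$u{\left(n \right)} = 1 + n$
$p{\left(A \right)} = -5 + 4 A$ ($p{\left(A \right)} = 4 A - 5 = -5 + 4 A$)
$42930 + N{\left(p{\left(-12 \right)} \right)} = 42930 + 104 = 43034$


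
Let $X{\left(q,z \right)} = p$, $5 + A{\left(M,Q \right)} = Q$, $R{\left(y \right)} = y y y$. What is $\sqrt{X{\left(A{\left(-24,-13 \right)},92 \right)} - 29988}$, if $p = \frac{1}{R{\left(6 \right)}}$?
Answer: $\frac{i \sqrt{38864442}}{36} \approx 173.17 i$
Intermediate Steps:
$R{\left(y \right)} = y^{3}$ ($R{\left(y \right)} = y^{2} y = y^{3}$)
$A{\left(M,Q \right)} = -5 + Q$
$p = \frac{1}{216}$ ($p = \frac{1}{6^{3}} = \frac{1}{216} \approx 0.0046296$)
$X{\left(q,z \right)} = \frac{1}{216}$
$\sqrt{X{\left(A{\left(-24,-13 \right)},92 \right)} - 29988} = \sqrt{\frac{1}{216} - 29988} = \sqrt{- \frac{6477407}{216}} = \frac{i \sqrt{38864442}}{36}$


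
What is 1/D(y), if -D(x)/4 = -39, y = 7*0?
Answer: 1/156 ≈ 0.0064103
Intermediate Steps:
y = 0
D(x) = 156 (D(x) = -4*(-39) = 156)
1/D(y) = 1/156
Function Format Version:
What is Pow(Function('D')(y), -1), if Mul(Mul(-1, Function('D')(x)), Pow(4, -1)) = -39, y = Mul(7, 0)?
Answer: Rational(1, 156) ≈ 0.0064103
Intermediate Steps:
y = 0
Function('D')(x) = 156 (Function('D')(x) = Mul(-4, -39) = 156)
Pow(Function('D')(y), -1) = Pow(156, -1) = Rational(1, 156)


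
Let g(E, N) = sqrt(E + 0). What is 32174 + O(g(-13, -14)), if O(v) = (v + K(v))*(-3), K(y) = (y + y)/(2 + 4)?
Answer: 32174 - 4*I*sqrt(13) ≈ 32174.0 - 14.422*I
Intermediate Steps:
g(E, N) = sqrt(E)
K(y) = y/3 (K(y) = (2*y)/6 = (2*y)*(1/6) = y/3)
O(v) = -4*v (O(v) = (v + v/3)*(-3) = (4*v/3)*(-3) = -4*v)
32174 + O(g(-13, -14)) = 32174 - 4*I*sqrt(13)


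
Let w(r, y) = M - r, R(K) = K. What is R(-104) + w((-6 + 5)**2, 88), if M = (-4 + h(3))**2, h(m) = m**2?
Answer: -80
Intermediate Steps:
M = 25 (M = (-4 + 3**2)**2 = (-4 + 9)**2 = 5**2 = 25)
w(r, y) = 25 - r
R(-104) + w((-6 + 5)**2, 88) = -104 + (25 - (-6 + 5)**2) = -104 + (25 - 1*(-1)**2) = -104 + (25 - 1*1) = -104 + (25 - 1) = -104 + 24 = -80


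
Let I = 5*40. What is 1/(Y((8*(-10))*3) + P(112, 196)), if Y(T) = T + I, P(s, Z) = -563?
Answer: -1/603 ≈ -0.0016584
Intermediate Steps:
I = 200
Y(T) = 200 + T (Y(T) = T + 200 = 200 + T)
1/(Y((8*(-10))*3) + P(112, 196)) = 1/((200 + (8*(-10))*3) - 563) = 1/((200 - 80*3) - 563) = 1/((200 - 240) - 563) = 1/(-40 - 563) = 1/(-603) = -1/603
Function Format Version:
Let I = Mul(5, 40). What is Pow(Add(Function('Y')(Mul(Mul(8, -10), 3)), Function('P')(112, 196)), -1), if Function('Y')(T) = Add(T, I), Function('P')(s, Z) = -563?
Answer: Rational(-1, 603) ≈ -0.0016584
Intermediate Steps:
I = 200
Function('Y')(T) = Add(200, T) (Function('Y')(T) = Add(T, 200) = Add(200, T))
Pow(Add(Function('Y')(Mul(Mul(8, -10), 3)), Function('P')(112, 196)), -1) = Pow(Add(Add(200, Mul(Mul(8, -10), 3)), -563), -1) = Pow(Add(Add(200, Mul(-80, 3)), -563), -1) = Pow(Add(Add(200, -240), -563), -1) = Pow(Add(-40, -563), -1) = Pow(-603, -1) = Rational(-1, 603)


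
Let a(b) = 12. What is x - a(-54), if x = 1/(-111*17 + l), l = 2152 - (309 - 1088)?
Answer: -12527/1044 ≈ -11.999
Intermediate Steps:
l = 2931 (l = 2152 - 1*(-779) = 2152 + 779 = 2931)
x = 1/1044 (x = 1/(-111*17 + 2931) = 1/(-1887 + 2931) = 1/1044 ≈ 0.00095785)
x - a(-54) = 1/1044 - 1*12 = 1/1044 - 12 = -12527/1044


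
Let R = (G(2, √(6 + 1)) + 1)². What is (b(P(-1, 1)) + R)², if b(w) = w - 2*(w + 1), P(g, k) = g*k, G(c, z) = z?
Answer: 77 + 28*√7 ≈ 151.08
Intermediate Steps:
b(w) = -2 - w (b(w) = w - 2*(1 + w) = w + (-2 - 2*w) = -2 - w)
R = (1 + √7)² (R = (√(6 + 1) + 1)² = (√7 + 1)² = (1 + √7)² ≈ 13.292)
(b(P(-1, 1)) + R)² = ((-2 - (-1)) + (1 + √7)²)² = ((-2 - 1*(-1)) + (1 + √7)²)² = ((-2 + 1) + (1 + √7)²)² = (-1 + (1 + √7)²)²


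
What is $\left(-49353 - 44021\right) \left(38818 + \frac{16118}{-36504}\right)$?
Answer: $- \frac{33077649720899}{9126} \approx -3.6246 \cdot 10^{9}$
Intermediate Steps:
$\left(-49353 - 44021\right) \left(38818 + \frac{16118}{-36504}\right) = - 93374 \left(38818 + 16118 \left(- \frac{1}{36504}\right)\right) = - 93374 \left(38818 - \frac{8059}{18252}\right) = \left(-93374\right) \frac{708498077}{18252} = - \frac{33077649720899}{9126}$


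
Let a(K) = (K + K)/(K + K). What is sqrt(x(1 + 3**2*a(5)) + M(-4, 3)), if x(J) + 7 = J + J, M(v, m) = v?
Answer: 3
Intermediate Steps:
a(K) = 1 (a(K) = (2*K)/((2*K)) = (2*K)*(1/(2*K)) = 1)
x(J) = -7 + 2*J (x(J) = -7 + (J + J) = -7 + 2*J)
sqrt(x(1 + 3**2*a(5)) + M(-4, 3)) = sqrt((-7 + 2*(1 + 3**2*1)) - 4) = sqrt((-7 + 2*(1 + 9*1)) - 4) = sqrt((-7 + 2*(1 + 9)) - 4) = sqrt((-7 + 2*10) - 4) = sqrt((-7 + 20) - 4) = sqrt(13 - 4) = sqrt(9) = 3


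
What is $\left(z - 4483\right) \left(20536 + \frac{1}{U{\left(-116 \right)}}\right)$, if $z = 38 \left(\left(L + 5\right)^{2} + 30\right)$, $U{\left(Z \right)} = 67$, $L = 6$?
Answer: $\frac{1726770815}{67} \approx 2.5773 \cdot 10^{7}$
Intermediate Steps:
$z = 5738$ ($z = 38 \left(\left(6 + 5\right)^{2} + 30\right) = 38 \left(11^{2} + 30\right) = 38 \left(121 + 30\right) = 38 \cdot 151 = 5738$)
$\left(z - 4483\right) \left(20536 + \frac{1}{U{\left(-116 \right)}}\right) = \left(5738 - 4483\right) \left(20536 + \frac{1}{67}\right) = 1255 \left(20536 + \frac{1}{67}\right) = 1255 \cdot \frac{1375913}{67} = \frac{1726770815}{67}$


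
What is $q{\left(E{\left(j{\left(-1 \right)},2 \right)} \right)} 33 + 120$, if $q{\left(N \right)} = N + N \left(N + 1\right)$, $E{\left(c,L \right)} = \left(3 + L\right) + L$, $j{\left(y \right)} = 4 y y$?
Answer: $2199$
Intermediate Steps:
$j{\left(y \right)} = 4 y^{2}$
$E{\left(c,L \right)} = 3 + 2 L$
$q{\left(N \right)} = N + N \left(1 + N\right)$
$q{\left(E{\left(j{\left(-1 \right)},2 \right)} \right)} 33 + 120 = \left(3 + 2 \cdot 2\right) \left(2 + \left(3 + 2 \cdot 2\right)\right) 33 + 120 = \left(3 + 4\right) \left(2 + \left(3 + 4\right)\right) 33 + 120 = 7 \left(2 + 7\right) 33 + 120 = 7 \cdot 9 \cdot 33 + 120 = 63 \cdot 33 + 120 = 2079 + 120 = 2199$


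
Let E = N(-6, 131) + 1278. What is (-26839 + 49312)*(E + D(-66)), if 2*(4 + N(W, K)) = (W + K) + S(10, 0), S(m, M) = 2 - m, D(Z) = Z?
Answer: 56924109/2 ≈ 2.8462e+7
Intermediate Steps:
N(W, K) = -8 + K/2 + W/2 (N(W, K) = -4 + ((W + K) + (2 - 1*10))/2 = -4 + ((K + W) + (2 - 10))/2 = -4 + ((K + W) - 8)/2 = -4 + (-8 + K + W)/2 = -4 + (-4 + K/2 + W/2) = -8 + K/2 + W/2)
E = 2665/2 (E = (-8 + (½)*131 + (½)*(-6)) + 1278 = (-8 + 131/2 - 3) + 1278 = 109/2 + 1278 = 2665/2 ≈ 1332.5)
(-26839 + 49312)*(E + D(-66)) = (-26839 + 49312)*(2665/2 - 66) = 22473*(2533/2) = 56924109/2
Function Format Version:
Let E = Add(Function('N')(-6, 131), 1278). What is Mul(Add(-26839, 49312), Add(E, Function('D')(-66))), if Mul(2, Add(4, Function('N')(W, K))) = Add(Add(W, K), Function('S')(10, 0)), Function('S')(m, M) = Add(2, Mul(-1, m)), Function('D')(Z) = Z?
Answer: Rational(56924109, 2) ≈ 2.8462e+7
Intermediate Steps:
Function('N')(W, K) = Add(-8, Mul(Rational(1, 2), K), Mul(Rational(1, 2), W)) (Function('N')(W, K) = Add(-4, Mul(Rational(1, 2), Add(Add(W, K), Add(2, Mul(-1, 10))))) = Add(-4, Mul(Rational(1, 2), Add(Add(K, W), Add(2, -10)))) = Add(-4, Mul(Rational(1, 2), Add(Add(K, W), -8))) = Add(-4, Mul(Rational(1, 2), Add(-8, K, W))) = Add(-4, Add(-4, Mul(Rational(1, 2), K), Mul(Rational(1, 2), W))) = Add(-8, Mul(Rational(1, 2), K), Mul(Rational(1, 2), W)))
E = Rational(2665, 2) (E = Add(Add(-8, Mul(Rational(1, 2), 131), Mul(Rational(1, 2), -6)), 1278) = Add(Add(-8, Rational(131, 2), -3), 1278) = Add(Rational(109, 2), 1278) = Rational(2665, 2) ≈ 1332.5)
Mul(Add(-26839, 49312), Add(E, Function('D')(-66))) = Mul(Add(-26839, 49312), Add(Rational(2665, 2), -66)) = Mul(22473, Rational(2533, 2)) = Rational(56924109, 2)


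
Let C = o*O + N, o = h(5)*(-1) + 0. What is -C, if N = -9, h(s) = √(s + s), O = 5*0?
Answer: 9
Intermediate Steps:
O = 0
h(s) = √2*√s (h(s) = √(2*s) = √2*√s)
o = -√10 (o = (√2*√5)*(-1) + 0 = √10*(-1) + 0 = -√10 + 0 = -√10 ≈ -3.1623)
C = -9 (C = -√10*0 - 9 = 0 - 9 = -9)
-C = -1*(-9) = 9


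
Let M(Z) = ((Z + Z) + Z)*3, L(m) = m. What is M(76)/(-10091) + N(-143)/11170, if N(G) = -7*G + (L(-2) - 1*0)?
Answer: 2440629/112716470 ≈ 0.021653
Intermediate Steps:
M(Z) = 9*Z (M(Z) = (2*Z + Z)*3 = (3*Z)*3 = 9*Z)
N(G) = -2 - 7*G (N(G) = -7*G + (-2 - 1*0) = -7*G + (-2 + 0) = -7*G - 2 = -2 - 7*G)
M(76)/(-10091) + N(-143)/11170 = (9*76)/(-10091) + (-2 - 7*(-143))/11170 = 684*(-1/10091) + (-2 + 1001)*(1/11170) = -684/10091 + 999*(1/11170) = -684/10091 + 999/11170 = 2440629/112716470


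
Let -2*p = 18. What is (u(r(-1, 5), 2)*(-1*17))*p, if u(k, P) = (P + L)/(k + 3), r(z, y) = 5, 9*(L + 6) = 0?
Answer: -153/2 ≈ -76.500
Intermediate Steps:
L = -6 (L = -6 + (1/9)*0 = -6 + 0 = -6)
p = -9 (p = -1/2*18 = -9)
u(k, P) = (-6 + P)/(3 + k) (u(k, P) = (P - 6)/(k + 3) = (-6 + P)/(3 + k))
(u(r(-1, 5), 2)*(-1*17))*p = (((-6 + 2)/(3 + 5))*(-1*17))*(-9) = ((-4/8)*(-17))*(-9) = (((1/8)*(-4))*(-17))*(-9) = -1/2*(-17)*(-9) = (17/2)*(-9) = -153/2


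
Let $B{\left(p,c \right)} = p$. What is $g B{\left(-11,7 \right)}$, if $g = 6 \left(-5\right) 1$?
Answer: $330$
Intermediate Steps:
$g = -30$ ($g = \left(-30\right) 1 = -30$)
$g B{\left(-11,7 \right)} = \left(-30\right) \left(-11\right) = 330$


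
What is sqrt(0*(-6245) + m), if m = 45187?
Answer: sqrt(45187) ≈ 212.57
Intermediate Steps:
sqrt(0*(-6245) + m) = sqrt(0*(-6245) + 45187) = sqrt(0 + 45187) = sqrt(45187)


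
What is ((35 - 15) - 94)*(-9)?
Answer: 666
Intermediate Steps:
((35 - 15) - 94)*(-9) = (20 - 94)*(-9) = -74*(-9) = 666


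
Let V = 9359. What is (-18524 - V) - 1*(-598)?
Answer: -27285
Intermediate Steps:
(-18524 - V) - 1*(-598) = (-18524 - 1*9359) - 1*(-598) = (-18524 - 9359) + 598 = -27883 + 598 = -27285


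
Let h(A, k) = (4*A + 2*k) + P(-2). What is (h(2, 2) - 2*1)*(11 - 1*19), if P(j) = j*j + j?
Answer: -96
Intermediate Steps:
P(j) = j + j**2 (P(j) = j**2 + j = j + j**2)
h(A, k) = 2 + 2*k + 4*A (h(A, k) = (4*A + 2*k) - 2*(1 - 2) = (2*k + 4*A) - 2*(-1) = (2*k + 4*A) + 2 = 2 + 2*k + 4*A)
(h(2, 2) - 2*1)*(11 - 1*19) = ((2 + 2*2 + 4*2) - 2*1)*(11 - 1*19) = ((2 + 4 + 8) - 2)*(11 - 19) = (14 - 2)*(-8) = 12*(-8) = -96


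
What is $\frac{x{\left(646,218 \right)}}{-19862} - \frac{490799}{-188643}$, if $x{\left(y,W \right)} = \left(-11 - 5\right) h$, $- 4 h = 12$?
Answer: $\frac{4869597437}{1873413633} \approx 2.5993$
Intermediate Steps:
$h = -3$ ($h = \left(- \frac{1}{4}\right) 12 = -3$)
$x{\left(y,W \right)} = 48$ ($x{\left(y,W \right)} = \left(-11 - 5\right) \left(-3\right) = \left(-16\right) \left(-3\right) = 48$)
$\frac{x{\left(646,218 \right)}}{-19862} - \frac{490799}{-188643} = \frac{48}{-19862} - \frac{490799}{-188643} = 48 \left(- \frac{1}{19862}\right) - - \frac{490799}{188643} = - \frac{24}{9931} + \frac{490799}{188643} = \frac{4869597437}{1873413633}$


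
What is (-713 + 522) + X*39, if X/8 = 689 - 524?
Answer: 51289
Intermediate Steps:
X = 1320 (X = 8*(689 - 524) = 8*165 = 1320)
(-713 + 522) + X*39 = (-713 + 522) + 1320*39 = -191 + 51480 = 51289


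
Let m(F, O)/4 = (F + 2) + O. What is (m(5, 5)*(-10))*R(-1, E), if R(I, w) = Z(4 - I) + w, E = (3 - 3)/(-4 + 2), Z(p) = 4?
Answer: -1920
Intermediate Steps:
E = 0 (E = 0/(-2) = 0*(-½) = 0)
m(F, O) = 8 + 4*F + 4*O (m(F, O) = 4*((F + 2) + O) = 4*((2 + F) + O) = 4*(2 + F + O) = 8 + 4*F + 4*O)
R(I, w) = 4 + w
(m(5, 5)*(-10))*R(-1, E) = ((8 + 4*5 + 4*5)*(-10))*(4 + 0) = ((8 + 20 + 20)*(-10))*4 = (48*(-10))*4 = -480*4 = -1920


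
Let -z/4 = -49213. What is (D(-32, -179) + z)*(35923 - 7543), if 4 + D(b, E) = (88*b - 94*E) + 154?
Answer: 5988520560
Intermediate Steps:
D(b, E) = 150 - 94*E + 88*b (D(b, E) = -4 + ((88*b - 94*E) + 154) = -4 + ((-94*E + 88*b) + 154) = -4 + (154 - 94*E + 88*b) = 150 - 94*E + 88*b)
z = 196852 (z = -4*(-49213) = 196852)
(D(-32, -179) + z)*(35923 - 7543) = ((150 - 94*(-179) + 88*(-32)) + 196852)*(35923 - 7543) = ((150 + 16826 - 2816) + 196852)*28380 = (14160 + 196852)*28380 = 211012*28380 = 5988520560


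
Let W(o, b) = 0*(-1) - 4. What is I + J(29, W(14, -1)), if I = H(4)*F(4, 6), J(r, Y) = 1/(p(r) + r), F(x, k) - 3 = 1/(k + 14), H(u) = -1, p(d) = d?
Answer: -1759/580 ≈ -3.0328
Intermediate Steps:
W(o, b) = -4 (W(o, b) = 0 - 4 = -4)
F(x, k) = 3 + 1/(14 + k) (F(x, k) = 3 + 1/(k + 14) = 3 + 1/(14 + k))
J(r, Y) = 1/(2*r) (J(r, Y) = 1/(r + r) = 1/(2*r))
I = -61/20 (I = -(43 + 3*6)/(14 + 6) = -(43 + 18)/20 = -61/20 ≈ -3.0500)
I + J(29, W(14, -1)) = -61/20 + (½)/29 = -61/20 + (½)*(1/29) = -61/20 + 1/58 = -1759/580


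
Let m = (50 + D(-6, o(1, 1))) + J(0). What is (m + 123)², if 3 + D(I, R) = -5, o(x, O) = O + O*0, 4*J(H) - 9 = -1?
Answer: 27889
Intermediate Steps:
J(H) = 2 (J(H) = 9/4 + (¼)*(-1) = 9/4 - ¼ = 2)
o(x, O) = O (o(x, O) = O + 0 = O)
D(I, R) = -8 (D(I, R) = -3 - 5 = -8)
m = 44 (m = (50 - 8) + 2 = 42 + 2 = 44)
(m + 123)² = (44 + 123)² = 167² = 27889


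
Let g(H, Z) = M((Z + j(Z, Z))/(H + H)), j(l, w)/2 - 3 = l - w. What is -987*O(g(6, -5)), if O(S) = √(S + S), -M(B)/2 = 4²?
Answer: -7896*I ≈ -7896.0*I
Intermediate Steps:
j(l, w) = 6 - 2*w + 2*l (j(l, w) = 6 + 2*(l - w) = 6 + (-2*w + 2*l) = 6 - 2*w + 2*l)
M(B) = -32 (M(B) = -2*4² = -2*16 = -32)
g(H, Z) = -32
O(S) = √2*√S (O(S) = √(2*S) = √2*√S)
-987*O(g(6, -5)) = -987*√2*√(-32) = -987*√2*4*I*√2 = -7896*I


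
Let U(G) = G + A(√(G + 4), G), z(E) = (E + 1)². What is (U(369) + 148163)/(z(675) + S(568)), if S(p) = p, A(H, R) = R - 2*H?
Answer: 148901/457544 - √373/228772 ≈ 0.32535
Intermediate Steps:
z(E) = (1 + E)²
U(G) = -2*√(4 + G) + 2*G (U(G) = G + (G - 2*√(G + 4)) = G + (G - 2*√(4 + G)) = -2*√(4 + G) + 2*G)
(U(369) + 148163)/(z(675) + S(568)) = ((-2*√(4 + 369) + 2*369) + 148163)/((1 + 675)² + 568) = ((-2*√373 + 738) + 148163)/(676² + 568) = ((738 - 2*√373) + 148163)/(456976 + 568) = (148901 - 2*√373)/457544 = (148901 - 2*√373)*(1/457544) = 148901/457544 - √373/228772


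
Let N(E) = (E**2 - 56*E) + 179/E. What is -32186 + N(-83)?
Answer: -1714046/83 ≈ -20651.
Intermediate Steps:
N(E) = E**2 - 56*E + 179/E
-32186 + N(-83) = -32186 + (179 + (-83)**2*(-56 - 83))/(-83) = -32186 - (179 + 6889*(-139))/83 = -32186 - (179 - 957571)/83 = -32186 - 1/83*(-957392) = -32186 + 957392/83 = -1714046/83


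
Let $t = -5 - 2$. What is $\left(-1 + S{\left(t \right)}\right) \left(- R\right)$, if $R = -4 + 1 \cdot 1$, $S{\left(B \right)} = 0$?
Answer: $-3$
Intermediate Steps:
$t = -7$ ($t = -5 - 2 = -7$)
$R = -3$ ($R = -4 + 1 = -3$)
$\left(-1 + S{\left(t \right)}\right) \left(- R\right) = \left(-1 + 0\right) \left(\left(-1\right) \left(-3\right)\right) = \left(-1\right) 3 = -3$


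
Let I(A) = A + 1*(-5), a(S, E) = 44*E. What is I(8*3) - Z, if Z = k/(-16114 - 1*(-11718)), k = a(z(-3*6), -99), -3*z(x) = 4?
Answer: 19792/1099 ≈ 18.009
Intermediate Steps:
z(x) = -4/3 (z(x) = -1/3*4 = -4/3)
I(A) = -5 + A (I(A) = A - 5 = -5 + A)
k = -4356 (k = 44*(-99) = -4356)
Z = 1089/1099 (Z = -4356/(-16114 - 1*(-11718)) = -4356/(-16114 + 11718) = -4356/(-4396) = -4356*(-1/4396) = 1089/1099 ≈ 0.99090)
I(8*3) - Z = (-5 + 8*3) - 1*1089/1099 = (-5 + 24) - 1089/1099 = 19 - 1089/1099 = 19792/1099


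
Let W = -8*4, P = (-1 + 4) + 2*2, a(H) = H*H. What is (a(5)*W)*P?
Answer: -5600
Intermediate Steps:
a(H) = H²
P = 7 (P = 3 + 4 = 7)
W = -32
(a(5)*W)*P = (5²*(-32))*7 = (25*(-32))*7 = -800*7 = -5600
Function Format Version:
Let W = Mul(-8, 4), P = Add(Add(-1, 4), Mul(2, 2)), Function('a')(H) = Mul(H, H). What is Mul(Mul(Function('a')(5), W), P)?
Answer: -5600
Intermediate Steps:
Function('a')(H) = Pow(H, 2)
P = 7 (P = Add(3, 4) = 7)
W = -32
Mul(Mul(Function('a')(5), W), P) = Mul(Mul(Pow(5, 2), -32), 7) = Mul(Mul(25, -32), 7) = Mul(-800, 7) = -5600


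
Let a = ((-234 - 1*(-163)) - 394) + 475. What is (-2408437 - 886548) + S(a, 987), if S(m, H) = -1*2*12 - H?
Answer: -3295996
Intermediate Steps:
a = 10 (a = ((-234 + 163) - 394) + 475 = (-71 - 394) + 475 = -465 + 475 = 10)
S(m, H) = -24 - H (S(m, H) = -2*12 - H = -24 - H)
(-2408437 - 886548) + S(a, 987) = (-2408437 - 886548) + (-24 - 1*987) = -3294985 + (-24 - 987) = -3294985 - 1011 = -3295996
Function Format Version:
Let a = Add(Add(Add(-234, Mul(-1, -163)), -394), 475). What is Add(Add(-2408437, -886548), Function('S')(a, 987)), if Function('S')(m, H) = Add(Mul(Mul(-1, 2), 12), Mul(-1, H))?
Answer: -3295996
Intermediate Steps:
a = 10 (a = Add(Add(Add(-234, 163), -394), 475) = Add(Add(-71, -394), 475) = Add(-465, 475) = 10)
Function('S')(m, H) = Add(-24, Mul(-1, H)) (Function('S')(m, H) = Add(Mul(-2, 12), Mul(-1, H)) = Add(-24, Mul(-1, H)))
Add(Add(-2408437, -886548), Function('S')(a, 987)) = Add(Add(-2408437, -886548), Add(-24, Mul(-1, 987))) = Add(-3294985, Add(-24, -987)) = Add(-3294985, -1011) = -3295996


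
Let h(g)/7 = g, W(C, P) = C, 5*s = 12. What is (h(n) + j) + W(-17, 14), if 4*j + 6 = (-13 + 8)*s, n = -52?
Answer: -771/2 ≈ -385.50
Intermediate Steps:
s = 12/5 (s = (⅕)*12 = 12/5 ≈ 2.4000)
j = -9/2 (j = -3/2 + ((-13 + 8)*(12/5))/4 = -3/2 + (-5*12/5)/4 = -3/2 + (¼)*(-12) = -3/2 - 3 = -9/2 ≈ -4.5000)
h(g) = 7*g
(h(n) + j) + W(-17, 14) = (7*(-52) - 9/2) - 17 = (-364 - 9/2) - 17 = -737/2 - 17 = -771/2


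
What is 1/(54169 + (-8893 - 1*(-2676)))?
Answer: 1/47952 ≈ 2.0854e-5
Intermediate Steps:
1/(54169 + (-8893 - 1*(-2676))) = 1/(54169 + (-8893 + 2676)) = 1/(54169 - 6217) = 1/47952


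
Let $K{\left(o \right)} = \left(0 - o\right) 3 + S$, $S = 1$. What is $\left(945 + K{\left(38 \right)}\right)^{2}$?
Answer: $692224$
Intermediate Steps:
$K{\left(o \right)} = 1 - 3 o$ ($K{\left(o \right)} = \left(0 - o\right) 3 + 1 = - o 3 + 1 = - 3 o + 1 = 1 - 3 o$)
$\left(945 + K{\left(38 \right)}\right)^{2} = \left(945 + \left(1 - 114\right)\right)^{2} = \left(945 - 113\right)^{2} = 832^{2} = 692224$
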